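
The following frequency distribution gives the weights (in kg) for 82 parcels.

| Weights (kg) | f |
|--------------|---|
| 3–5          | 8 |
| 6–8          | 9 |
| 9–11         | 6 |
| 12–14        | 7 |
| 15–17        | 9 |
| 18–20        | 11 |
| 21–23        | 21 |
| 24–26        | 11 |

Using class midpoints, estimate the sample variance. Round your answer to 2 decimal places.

Midpoints: 4, 7, 10, 13, 16, 19, 22, 25
n = 82, Σfm = 1336, mean = 16.2927
Σfm² = 25666
Σf(m − x̄)² = Σfm² − (Σfm)²/n = 25666 − 1336²/82 = 3898.9756
Sample variance = 3898.9756 / 81 = 48.1355

48.14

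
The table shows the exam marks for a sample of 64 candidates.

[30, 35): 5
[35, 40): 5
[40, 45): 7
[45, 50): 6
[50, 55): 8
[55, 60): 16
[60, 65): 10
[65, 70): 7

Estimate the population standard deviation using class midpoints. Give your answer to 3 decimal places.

10.420

Midpoints: 32.5, 37.5, 42.5, 47.5, 52.5, 57.5, 62.5, 67.5
n = 64, Σfm = 3370, mean = 52.6562
Σfm² = 184400
Σf(m − x̄)² = Σfm² − (Σfm)²/n = 184400 − 3370²/64 = 6948.4375
Population variance = 6948.4375 / 64 = 108.5693
Standard deviation = √108.5693 = 10.4197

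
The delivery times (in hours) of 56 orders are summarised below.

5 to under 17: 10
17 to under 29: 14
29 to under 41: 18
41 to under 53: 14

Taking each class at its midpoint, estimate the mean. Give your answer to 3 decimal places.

Midpoints: 11, 23, 35, 47
Σfm = 10×11 + 14×23 + 18×35 + 14×47 = 1720
n = Σf = 56
Mean = 1720 / 56 = 30.7143

30.714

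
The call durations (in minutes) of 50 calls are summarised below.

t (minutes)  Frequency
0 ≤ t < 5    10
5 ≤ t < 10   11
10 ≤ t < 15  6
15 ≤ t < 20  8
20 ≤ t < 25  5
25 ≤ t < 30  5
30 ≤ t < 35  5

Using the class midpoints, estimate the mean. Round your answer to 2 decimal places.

Midpoints: 2.5, 7.5, 12.5, 17.5, 22.5, 27.5, 32.5
Σfm = 10×2.5 + 11×7.5 + 6×12.5 + 8×17.5 + 5×22.5 + 5×27.5 + 5×32.5 = 735
n = Σf = 50
Mean = 735 / 50 = 14.7000

14.70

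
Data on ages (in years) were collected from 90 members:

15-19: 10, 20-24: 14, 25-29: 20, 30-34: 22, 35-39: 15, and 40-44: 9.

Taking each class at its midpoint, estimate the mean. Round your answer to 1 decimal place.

Midpoints: 17, 22, 27, 32, 37, 42
Σfm = 10×17 + 14×22 + 20×27 + 22×32 + 15×37 + 9×42 = 2655
n = Σf = 90
Mean = 2655 / 90 = 29.5000

29.5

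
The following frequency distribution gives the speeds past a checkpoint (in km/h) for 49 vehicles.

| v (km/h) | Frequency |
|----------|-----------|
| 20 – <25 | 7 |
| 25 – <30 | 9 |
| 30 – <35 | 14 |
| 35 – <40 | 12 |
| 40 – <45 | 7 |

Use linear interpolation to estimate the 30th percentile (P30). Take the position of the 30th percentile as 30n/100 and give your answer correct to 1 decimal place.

29.3

Cumulative frequencies: 7, 16, 30, 42, 49
n = 49; position = 30n/100 = 14.7.
This falls in the class 25 – <30: L = 25, F = 7, f = 9, h = 5.
30th percentile ≈ 25 + ((14.7 − 7) / 9) × 5 = 29.2778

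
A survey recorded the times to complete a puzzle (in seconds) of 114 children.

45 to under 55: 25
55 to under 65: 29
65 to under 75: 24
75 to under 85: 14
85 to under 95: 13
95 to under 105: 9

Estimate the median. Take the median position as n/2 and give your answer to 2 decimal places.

66.25

Cumulative frequencies: 25, 54, 78, 92, 105, 114
n = 114; position = n/2 = 57.
This falls in the class 65 to under 75: L = 65, F = 54, f = 24, h = 10.
Median ≈ 65 + ((57 − 54) / 24) × 10 = 66.2500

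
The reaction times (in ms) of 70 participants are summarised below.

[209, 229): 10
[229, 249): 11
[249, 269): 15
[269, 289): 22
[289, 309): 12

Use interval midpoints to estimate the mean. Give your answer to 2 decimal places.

263.29

Midpoints: 219, 239, 259, 279, 299
Σfm = 10×219 + 11×239 + 15×259 + 22×279 + 12×299 = 18430
n = Σf = 70
Mean = 18430 / 70 = 263.2857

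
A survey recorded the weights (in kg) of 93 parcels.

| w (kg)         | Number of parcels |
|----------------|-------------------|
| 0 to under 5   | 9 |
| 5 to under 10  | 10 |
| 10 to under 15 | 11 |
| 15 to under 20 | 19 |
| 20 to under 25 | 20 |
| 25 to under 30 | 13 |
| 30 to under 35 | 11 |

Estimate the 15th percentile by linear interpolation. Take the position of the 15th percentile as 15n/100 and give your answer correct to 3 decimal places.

Cumulative frequencies: 9, 19, 30, 49, 69, 82, 93
n = 93; position = 15n/100 = 13.95.
This falls in the class 5 to under 10: L = 5, F = 9, f = 10, h = 5.
15th percentile ≈ 5 + ((13.95 − 9) / 10) × 5 = 7.4750

7.475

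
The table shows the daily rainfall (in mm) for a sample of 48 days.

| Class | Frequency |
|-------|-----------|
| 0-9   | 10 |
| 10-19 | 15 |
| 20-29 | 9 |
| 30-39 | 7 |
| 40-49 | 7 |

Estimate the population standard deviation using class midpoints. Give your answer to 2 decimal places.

13.38

Midpoints: 4.5, 14.5, 24.5, 34.5, 44.5
n = 48, Σfm = 1036, mean = 21.5833
Σfm² = 30952
Σf(m − x̄)² = Σfm² − (Σfm)²/n = 30952 − 1036²/48 = 8591.6667
Population variance = 8591.6667 / 48 = 178.9931
Standard deviation = √178.9931 = 13.3788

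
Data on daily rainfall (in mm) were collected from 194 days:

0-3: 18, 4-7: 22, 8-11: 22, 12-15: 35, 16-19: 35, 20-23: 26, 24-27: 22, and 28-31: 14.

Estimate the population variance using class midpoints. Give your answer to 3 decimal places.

Midpoints: 1.5, 5.5, 9.5, 13.5, 17.5, 21.5, 25.5, 29.5
n = 194, Σfm = 2975, mean = 15.3351
Σfm² = 58296.5
Σf(m − x̄)² = Σfm² − (Σfm)²/n = 58296.5 − 2975²/194 = 12674.7216
Population variance = 12674.7216 / 194 = 65.3336

65.334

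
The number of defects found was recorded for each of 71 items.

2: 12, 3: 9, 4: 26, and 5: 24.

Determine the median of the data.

4

Cumulative frequencies: 12, 21, 47, 71
n = 71, so the median is the value in position (n+1)/2 = 36.
Position 36 falls at value 4.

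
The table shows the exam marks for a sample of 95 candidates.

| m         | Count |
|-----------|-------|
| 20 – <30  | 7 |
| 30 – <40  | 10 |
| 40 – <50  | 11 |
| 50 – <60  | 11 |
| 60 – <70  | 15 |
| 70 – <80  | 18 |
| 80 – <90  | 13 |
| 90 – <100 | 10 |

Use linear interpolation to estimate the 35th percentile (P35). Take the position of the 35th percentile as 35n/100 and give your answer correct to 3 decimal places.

54.773

Cumulative frequencies: 7, 17, 28, 39, 54, 72, 85, 95
n = 95; position = 35n/100 = 33.25.
This falls in the class 50 – <60: L = 50, F = 28, f = 11, h = 10.
35th percentile ≈ 50 + ((33.25 − 28) / 11) × 10 = 54.7727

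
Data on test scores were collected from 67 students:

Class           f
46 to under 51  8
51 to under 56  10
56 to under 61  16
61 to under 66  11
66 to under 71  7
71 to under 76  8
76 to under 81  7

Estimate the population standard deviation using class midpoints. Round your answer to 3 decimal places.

Midpoints: 48.5, 53.5, 58.5, 63.5, 68.5, 73.5, 78.5
n = 67, Σfm = 4174.5, mean = 62.3060
Σfm² = 265750.75
Σf(m − x̄)² = Σfm² − (Σfm)²/n = 265750.75 − 4174.5²/67 = 5654.4776
Population variance = 5654.4776 / 67 = 84.3952
Standard deviation = √84.3952 = 9.1867

9.187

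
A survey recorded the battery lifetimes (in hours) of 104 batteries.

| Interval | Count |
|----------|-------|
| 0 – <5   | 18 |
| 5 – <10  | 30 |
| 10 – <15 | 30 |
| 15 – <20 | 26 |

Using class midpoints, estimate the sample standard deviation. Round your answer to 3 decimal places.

Midpoints: 2.5, 7.5, 12.5, 17.5
n = 104, Σfm = 1100, mean = 10.5769
Σfm² = 14450
Σf(m − x̄)² = Σfm² − (Σfm)²/n = 14450 − 1100²/104 = 2815.3846
Sample variance = 2815.3846 / 103 = 27.3338
Standard deviation = √27.3338 = 5.2282

5.228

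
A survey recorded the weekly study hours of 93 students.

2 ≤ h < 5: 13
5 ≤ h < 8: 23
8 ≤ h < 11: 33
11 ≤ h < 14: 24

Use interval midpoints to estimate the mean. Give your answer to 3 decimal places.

8.694

Midpoints: 3.5, 6.5, 9.5, 12.5
Σfm = 13×3.5 + 23×6.5 + 33×9.5 + 24×12.5 = 808.5
n = Σf = 93
Mean = 808.5 / 93 = 8.6935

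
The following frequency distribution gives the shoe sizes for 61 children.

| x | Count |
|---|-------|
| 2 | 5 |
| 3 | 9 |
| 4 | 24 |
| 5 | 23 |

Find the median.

4

Cumulative frequencies: 5, 14, 38, 61
n = 61, so the median is the value in position (n+1)/2 = 31.
Position 31 falls at value 4.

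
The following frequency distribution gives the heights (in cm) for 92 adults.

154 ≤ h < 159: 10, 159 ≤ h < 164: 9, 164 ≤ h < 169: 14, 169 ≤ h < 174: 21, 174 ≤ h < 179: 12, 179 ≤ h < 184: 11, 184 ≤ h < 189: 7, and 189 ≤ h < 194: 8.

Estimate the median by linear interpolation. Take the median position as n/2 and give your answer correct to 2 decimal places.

172.10

Cumulative frequencies: 10, 19, 33, 54, 66, 77, 84, 92
n = 92; position = n/2 = 46.
This falls in the class 169 ≤ h < 174: L = 169, F = 33, f = 21, h = 5.
Median ≈ 169 + ((46 − 33) / 21) × 5 = 172.0952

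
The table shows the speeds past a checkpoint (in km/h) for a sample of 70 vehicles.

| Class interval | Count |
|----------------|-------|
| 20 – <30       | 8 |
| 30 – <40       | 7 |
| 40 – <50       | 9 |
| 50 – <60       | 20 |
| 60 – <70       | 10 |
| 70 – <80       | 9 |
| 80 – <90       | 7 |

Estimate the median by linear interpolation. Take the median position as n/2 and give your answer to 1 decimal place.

Cumulative frequencies: 8, 15, 24, 44, 54, 63, 70
n = 70; position = n/2 = 35.
This falls in the class 50 – <60: L = 50, F = 24, f = 20, h = 10.
Median ≈ 50 + ((35 − 24) / 20) × 10 = 55.5000

55.5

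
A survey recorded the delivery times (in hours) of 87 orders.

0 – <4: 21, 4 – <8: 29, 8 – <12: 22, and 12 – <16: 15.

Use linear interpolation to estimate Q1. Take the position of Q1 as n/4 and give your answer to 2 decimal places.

4.10

Cumulative frequencies: 21, 50, 72, 87
n = 87; position = n/4 = 21.75.
This falls in the class 4 – <8: L = 4, F = 21, f = 29, h = 4.
Lower quartile ≈ 4 + ((21.75 − 21) / 29) × 4 = 4.1034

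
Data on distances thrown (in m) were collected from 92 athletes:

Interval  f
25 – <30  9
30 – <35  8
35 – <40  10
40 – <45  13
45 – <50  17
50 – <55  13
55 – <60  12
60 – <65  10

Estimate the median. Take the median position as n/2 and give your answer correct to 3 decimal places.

Cumulative frequencies: 9, 17, 27, 40, 57, 70, 82, 92
n = 92; position = n/2 = 46.
This falls in the class 45 – <50: L = 45, F = 40, f = 17, h = 5.
Median ≈ 45 + ((46 − 40) / 17) × 5 = 46.7647

46.765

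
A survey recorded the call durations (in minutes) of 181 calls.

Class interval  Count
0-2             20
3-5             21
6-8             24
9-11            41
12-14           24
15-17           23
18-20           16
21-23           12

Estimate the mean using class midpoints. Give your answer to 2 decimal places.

Midpoints: 1, 4, 7, 10, 13, 16, 19, 22
Σfm = 20×1 + 21×4 + 24×7 + 41×10 + 24×13 + 23×16 + 16×19 + 12×22 = 1930
n = Σf = 181
Mean = 1930 / 181 = 10.6630

10.66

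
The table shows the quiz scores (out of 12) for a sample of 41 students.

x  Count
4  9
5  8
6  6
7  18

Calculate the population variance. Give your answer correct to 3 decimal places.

Values: 4, 5, 6, 7
n = 41, Σfx = 238, mean = 5.8049
Σfx² = 1442
Σf(x − x̄)² = Σfx² − (Σfx)²/n = 1442 − 238²/41 = 60.4390
Population variance = 60.4390 / 41 = 1.4741

1.474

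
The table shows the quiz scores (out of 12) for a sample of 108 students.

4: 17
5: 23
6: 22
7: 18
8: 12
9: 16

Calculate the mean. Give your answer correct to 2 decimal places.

6.31

Values: 4, 5, 6, 7, 8, 9
Σfx = 17×4 + 23×5 + 22×6 + 18×7 + 12×8 + 16×9 = 681
n = Σf = 108
Mean = 681 / 108 = 6.3056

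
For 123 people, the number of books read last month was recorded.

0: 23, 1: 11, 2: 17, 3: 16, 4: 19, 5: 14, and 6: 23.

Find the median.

Cumulative frequencies: 23, 34, 51, 67, 86, 100, 123
n = 123, so the median is the value in position (n+1)/2 = 62.
Position 62 falls at value 3.

3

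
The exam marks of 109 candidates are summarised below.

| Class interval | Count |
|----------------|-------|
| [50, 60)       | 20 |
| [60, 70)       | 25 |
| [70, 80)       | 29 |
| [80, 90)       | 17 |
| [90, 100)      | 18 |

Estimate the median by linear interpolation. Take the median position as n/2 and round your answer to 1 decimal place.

73.3

Cumulative frequencies: 20, 45, 74, 91, 109
n = 109; position = n/2 = 54.5.
This falls in the class [70, 80): L = 70, F = 45, f = 29, h = 10.
Median ≈ 70 + ((54.5 − 45) / 29) × 10 = 73.2759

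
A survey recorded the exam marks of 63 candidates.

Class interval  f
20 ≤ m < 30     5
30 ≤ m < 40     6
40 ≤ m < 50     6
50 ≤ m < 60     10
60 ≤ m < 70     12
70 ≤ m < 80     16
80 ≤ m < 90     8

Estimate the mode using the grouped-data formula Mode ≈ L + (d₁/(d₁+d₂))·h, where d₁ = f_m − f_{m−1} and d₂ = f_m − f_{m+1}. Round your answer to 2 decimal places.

73.33

Modal class: 70 ≤ m < 80 (highest frequency 16).
d₁ = 16 − 12 = 4, d₂ = 16 − 8 = 8
Mode ≈ 70 + (4/(4+8)) × 10 = 70 + 3.3333 = 73.3333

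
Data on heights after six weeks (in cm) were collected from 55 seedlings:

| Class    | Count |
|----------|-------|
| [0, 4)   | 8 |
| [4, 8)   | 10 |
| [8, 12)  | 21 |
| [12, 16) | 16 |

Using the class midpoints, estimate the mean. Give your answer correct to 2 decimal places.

9.27

Midpoints: 2, 6, 10, 14
Σfm = 8×2 + 10×6 + 21×10 + 16×14 = 510
n = Σf = 55
Mean = 510 / 55 = 9.2727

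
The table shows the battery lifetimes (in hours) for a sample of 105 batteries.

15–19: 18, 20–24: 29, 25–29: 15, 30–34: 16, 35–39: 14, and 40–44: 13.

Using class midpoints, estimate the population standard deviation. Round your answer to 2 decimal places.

8.27

Midpoints: 17, 22, 27, 32, 37, 42
n = 105, Σfm = 2925, mean = 27.8571
Σfm² = 88655
Σf(m − x̄)² = Σfm² − (Σfm)²/n = 88655 − 2925²/105 = 7172.8571
Population variance = 7172.8571 / 105 = 68.3129
Standard deviation = √68.3129 = 8.2652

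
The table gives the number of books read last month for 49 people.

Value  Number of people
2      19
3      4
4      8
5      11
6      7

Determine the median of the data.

4

Cumulative frequencies: 19, 23, 31, 42, 49
n = 49, so the median is the value in position (n+1)/2 = 25.
Position 25 falls at value 4.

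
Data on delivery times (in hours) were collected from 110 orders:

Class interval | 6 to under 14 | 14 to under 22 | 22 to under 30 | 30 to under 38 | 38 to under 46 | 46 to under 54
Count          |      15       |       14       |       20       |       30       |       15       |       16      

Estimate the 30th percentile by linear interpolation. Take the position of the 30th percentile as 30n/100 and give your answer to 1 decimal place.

Cumulative frequencies: 15, 29, 49, 79, 94, 110
n = 110; position = 30n/100 = 33.
This falls in the class 22 to under 30: L = 22, F = 29, f = 20, h = 8.
30th percentile ≈ 22 + ((33 − 29) / 20) × 8 = 23.6000

23.6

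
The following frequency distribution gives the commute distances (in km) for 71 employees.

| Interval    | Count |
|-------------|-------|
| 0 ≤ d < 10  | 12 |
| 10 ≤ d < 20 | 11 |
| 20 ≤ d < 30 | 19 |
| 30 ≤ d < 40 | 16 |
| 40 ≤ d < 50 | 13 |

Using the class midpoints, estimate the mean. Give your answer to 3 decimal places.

25.986

Midpoints: 5, 15, 25, 35, 45
Σfm = 12×5 + 11×15 + 19×25 + 16×35 + 13×45 = 1845
n = Σf = 71
Mean = 1845 / 71 = 25.9859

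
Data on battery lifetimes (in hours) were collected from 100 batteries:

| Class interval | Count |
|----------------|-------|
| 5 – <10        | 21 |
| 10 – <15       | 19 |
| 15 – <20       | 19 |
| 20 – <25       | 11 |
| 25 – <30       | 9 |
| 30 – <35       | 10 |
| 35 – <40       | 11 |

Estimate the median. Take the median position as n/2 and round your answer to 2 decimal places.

17.63

Cumulative frequencies: 21, 40, 59, 70, 79, 89, 100
n = 100; position = n/2 = 50.
This falls in the class 15 – <20: L = 15, F = 40, f = 19, h = 5.
Median ≈ 15 + ((50 − 40) / 19) × 5 = 17.6316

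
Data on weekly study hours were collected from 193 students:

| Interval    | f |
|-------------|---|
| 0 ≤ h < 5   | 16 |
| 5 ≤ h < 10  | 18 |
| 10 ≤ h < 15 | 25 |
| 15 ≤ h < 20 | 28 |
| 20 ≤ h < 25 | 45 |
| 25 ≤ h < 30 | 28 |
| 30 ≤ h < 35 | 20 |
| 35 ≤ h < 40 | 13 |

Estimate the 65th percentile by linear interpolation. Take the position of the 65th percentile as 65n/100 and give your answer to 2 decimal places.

24.27

Cumulative frequencies: 16, 34, 59, 87, 132, 160, 180, 193
n = 193; position = 65n/100 = 125.45.
This falls in the class 20 ≤ h < 25: L = 20, F = 87, f = 45, h = 5.
65th percentile ≈ 20 + ((125.45 − 87) / 45) × 5 = 24.2722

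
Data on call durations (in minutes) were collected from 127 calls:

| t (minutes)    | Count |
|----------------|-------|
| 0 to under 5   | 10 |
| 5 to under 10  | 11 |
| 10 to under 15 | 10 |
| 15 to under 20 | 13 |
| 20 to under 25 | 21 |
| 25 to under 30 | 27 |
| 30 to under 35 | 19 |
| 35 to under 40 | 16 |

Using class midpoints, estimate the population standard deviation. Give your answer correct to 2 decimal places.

Midpoints: 2.5, 7.5, 12.5, 17.5, 22.5, 27.5, 32.5, 37.5
n = 127, Σfm = 2892.5, mean = 22.7756
Σfm² = 79843.75
Σf(m − x̄)² = Σfm² − (Σfm)²/n = 79843.75 − 2892.5²/127 = 13965.3543
Population variance = 13965.3543 / 127 = 109.9634
Standard deviation = √109.9634 = 10.4863

10.49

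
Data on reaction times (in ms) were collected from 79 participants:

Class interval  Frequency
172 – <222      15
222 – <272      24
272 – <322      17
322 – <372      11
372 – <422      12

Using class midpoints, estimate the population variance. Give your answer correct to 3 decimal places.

4380.708

Midpoints: 197, 247, 297, 347, 397
n = 79, Σfm = 22513, mean = 284.9747
Σfm² = 6761711
Σf(m − x̄)² = Σfm² − (Σfm)²/n = 6761711 − 22513²/79 = 346075.9494
Population variance = 346075.9494 / 79 = 4380.7082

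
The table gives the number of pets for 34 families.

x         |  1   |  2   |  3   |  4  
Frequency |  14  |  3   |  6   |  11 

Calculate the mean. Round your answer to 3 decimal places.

Values: 1, 2, 3, 4
Σfx = 14×1 + 3×2 + 6×3 + 11×4 = 82
n = Σf = 34
Mean = 82 / 34 = 2.4118

2.412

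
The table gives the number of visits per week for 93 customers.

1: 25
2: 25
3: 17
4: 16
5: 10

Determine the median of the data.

Cumulative frequencies: 25, 50, 67, 83, 93
n = 93, so the median is the value in position (n+1)/2 = 47.
Position 47 falls at value 2.

2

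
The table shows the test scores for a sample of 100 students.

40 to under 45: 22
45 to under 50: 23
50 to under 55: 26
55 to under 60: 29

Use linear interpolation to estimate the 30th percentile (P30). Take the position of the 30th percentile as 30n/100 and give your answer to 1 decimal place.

Cumulative frequencies: 22, 45, 71, 100
n = 100; position = 30n/100 = 30.
This falls in the class 45 to under 50: L = 45, F = 22, f = 23, h = 5.
30th percentile ≈ 45 + ((30 − 22) / 23) × 5 = 46.7391

46.7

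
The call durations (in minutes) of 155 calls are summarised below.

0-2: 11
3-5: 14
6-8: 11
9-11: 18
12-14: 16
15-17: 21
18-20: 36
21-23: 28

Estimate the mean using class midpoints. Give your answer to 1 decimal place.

Midpoints: 1, 4, 7, 10, 13, 16, 19, 22
Σfm = 11×1 + 14×4 + 11×7 + 18×10 + 16×13 + 21×16 + 36×19 + 28×22 = 2168
n = Σf = 155
Mean = 2168 / 155 = 13.9871

14.0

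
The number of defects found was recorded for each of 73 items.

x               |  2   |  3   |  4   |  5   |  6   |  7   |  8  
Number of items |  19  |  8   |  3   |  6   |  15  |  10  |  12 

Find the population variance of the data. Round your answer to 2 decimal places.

5.05

Values: 2, 3, 4, 5, 6, 7, 8
n = 73, Σfx = 360, mean = 4.9315
Σfx² = 2144
Σf(x − x̄)² = Σfx² − (Σfx)²/n = 2144 − 360²/73 = 368.6575
Population variance = 368.6575 / 73 = 5.0501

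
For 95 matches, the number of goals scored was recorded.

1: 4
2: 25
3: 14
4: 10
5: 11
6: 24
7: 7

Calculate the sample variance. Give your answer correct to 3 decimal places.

3.402

Values: 1, 2, 3, 4, 5, 6, 7
n = 95, Σfx = 384, mean = 4.0421
Σfx² = 1872
Σf(x − x̄)² = Σfx² − (Σfx)²/n = 1872 − 384²/95 = 319.8316
Sample variance = 319.8316 / 94 = 3.4025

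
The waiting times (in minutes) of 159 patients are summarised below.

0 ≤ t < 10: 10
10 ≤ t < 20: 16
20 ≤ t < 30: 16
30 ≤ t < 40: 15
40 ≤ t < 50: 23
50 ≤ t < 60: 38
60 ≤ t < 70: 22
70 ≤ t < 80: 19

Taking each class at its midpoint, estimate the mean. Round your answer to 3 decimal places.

Midpoints: 5, 15, 25, 35, 45, 55, 65, 75
Σfm = 10×5 + 16×15 + 16×25 + 15×35 + 23×45 + 38×55 + 22×65 + 19×75 = 7195
n = Σf = 159
Mean = 7195 / 159 = 45.2516

45.252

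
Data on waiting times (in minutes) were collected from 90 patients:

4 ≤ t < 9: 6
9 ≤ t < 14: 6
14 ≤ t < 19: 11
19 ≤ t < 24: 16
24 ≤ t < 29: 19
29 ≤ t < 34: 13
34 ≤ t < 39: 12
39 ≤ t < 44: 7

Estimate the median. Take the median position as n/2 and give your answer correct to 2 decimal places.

25.58

Cumulative frequencies: 6, 12, 23, 39, 58, 71, 83, 90
n = 90; position = n/2 = 45.
This falls in the class 24 ≤ t < 29: L = 24, F = 39, f = 19, h = 5.
Median ≈ 24 + ((45 − 39) / 19) × 5 = 25.5789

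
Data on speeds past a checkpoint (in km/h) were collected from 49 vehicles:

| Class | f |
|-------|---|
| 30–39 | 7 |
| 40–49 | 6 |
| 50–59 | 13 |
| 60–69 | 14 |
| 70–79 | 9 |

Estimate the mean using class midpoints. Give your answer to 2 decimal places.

56.95

Midpoints: 34.5, 44.5, 54.5, 64.5, 74.5
Σfm = 7×34.5 + 6×44.5 + 13×54.5 + 14×64.5 + 9×74.5 = 2790.5
n = Σf = 49
Mean = 2790.5 / 49 = 56.9490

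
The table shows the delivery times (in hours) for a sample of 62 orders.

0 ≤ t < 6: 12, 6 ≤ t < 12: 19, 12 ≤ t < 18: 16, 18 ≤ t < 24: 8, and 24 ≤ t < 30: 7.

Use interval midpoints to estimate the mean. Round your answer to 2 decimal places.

Midpoints: 3, 9, 15, 21, 27
Σfm = 12×3 + 19×9 + 16×15 + 8×21 + 7×27 = 804
n = Σf = 62
Mean = 804 / 62 = 12.9677

12.97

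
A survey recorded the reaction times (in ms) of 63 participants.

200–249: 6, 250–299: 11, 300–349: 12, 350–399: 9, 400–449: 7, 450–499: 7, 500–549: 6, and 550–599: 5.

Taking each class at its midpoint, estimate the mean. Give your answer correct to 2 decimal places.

Midpoints: 224.5, 274.5, 324.5, 374.5, 424.5, 474.5, 524.5, 574.5
Σfm = 6×224.5 + 11×274.5 + 12×324.5 + 9×374.5 + 7×424.5 + 7×474.5 + 6×524.5 + 5×574.5 = 23943.5
n = Σf = 63
Mean = 23943.5 / 63 = 380.0556

380.06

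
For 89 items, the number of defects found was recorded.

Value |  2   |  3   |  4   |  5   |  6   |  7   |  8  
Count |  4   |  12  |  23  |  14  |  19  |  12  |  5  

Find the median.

Cumulative frequencies: 4, 16, 39, 53, 72, 84, 89
n = 89, so the median is the value in position (n+1)/2 = 45.
Position 45 falls at value 5.

5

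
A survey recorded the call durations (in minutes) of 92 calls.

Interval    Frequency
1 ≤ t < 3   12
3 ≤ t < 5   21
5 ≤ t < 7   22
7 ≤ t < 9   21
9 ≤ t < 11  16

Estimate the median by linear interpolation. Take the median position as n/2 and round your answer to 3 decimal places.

Cumulative frequencies: 12, 33, 55, 76, 92
n = 92; position = n/2 = 46.
This falls in the class 5 ≤ t < 7: L = 5, F = 33, f = 22, h = 2.
Median ≈ 5 + ((46 − 33) / 22) × 2 = 6.1818

6.182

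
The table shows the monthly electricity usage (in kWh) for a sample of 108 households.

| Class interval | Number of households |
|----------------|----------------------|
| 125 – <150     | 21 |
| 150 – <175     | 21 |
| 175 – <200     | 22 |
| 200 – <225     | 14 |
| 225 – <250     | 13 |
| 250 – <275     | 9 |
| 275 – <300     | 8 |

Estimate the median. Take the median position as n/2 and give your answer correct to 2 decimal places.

188.64

Cumulative frequencies: 21, 42, 64, 78, 91, 100, 108
n = 108; position = n/2 = 54.
This falls in the class 175 – <200: L = 175, F = 42, f = 22, h = 25.
Median ≈ 175 + ((54 − 42) / 22) × 25 = 188.6364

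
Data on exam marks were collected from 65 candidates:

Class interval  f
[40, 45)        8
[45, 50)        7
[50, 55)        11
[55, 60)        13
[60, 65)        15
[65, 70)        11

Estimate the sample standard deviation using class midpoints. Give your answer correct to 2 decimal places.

8.10

Midpoints: 42.5, 47.5, 52.5, 57.5, 62.5, 67.5
n = 65, Σfm = 3677.5, mean = 56.5769
Σfm² = 212256.25
Σf(m − x̄)² = Σfm² − (Σfm)²/n = 212256.25 − 3677.5²/65 = 4194.6154
Sample variance = 4194.6154 / 64 = 65.5409
Standard deviation = √65.5409 = 8.0957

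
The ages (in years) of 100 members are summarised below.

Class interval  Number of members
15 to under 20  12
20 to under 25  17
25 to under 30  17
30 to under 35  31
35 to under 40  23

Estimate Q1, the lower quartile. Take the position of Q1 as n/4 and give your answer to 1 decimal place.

Cumulative frequencies: 12, 29, 46, 77, 100
n = 100; position = n/4 = 25.
This falls in the class 20 to under 25: L = 20, F = 12, f = 17, h = 5.
Lower quartile ≈ 20 + ((25 − 12) / 17) × 5 = 23.8235

23.8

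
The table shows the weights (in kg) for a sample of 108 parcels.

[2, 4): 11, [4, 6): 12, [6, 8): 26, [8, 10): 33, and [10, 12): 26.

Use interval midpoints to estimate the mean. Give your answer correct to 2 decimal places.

Midpoints: 3, 5, 7, 9, 11
Σfm = 11×3 + 12×5 + 26×7 + 33×9 + 26×11 = 858
n = Σf = 108
Mean = 858 / 108 = 7.9444

7.94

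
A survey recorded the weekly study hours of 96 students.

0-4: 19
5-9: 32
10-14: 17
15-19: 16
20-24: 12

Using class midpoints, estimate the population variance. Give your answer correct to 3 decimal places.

Midpoints: 2, 7, 12, 17, 22
n = 96, Σfm = 1002, mean = 10.4375
Σfm² = 14524
Σf(m − x̄)² = Σfm² − (Σfm)²/n = 14524 − 1002²/96 = 4065.6250
Population variance = 4065.6250 / 96 = 42.3503

42.350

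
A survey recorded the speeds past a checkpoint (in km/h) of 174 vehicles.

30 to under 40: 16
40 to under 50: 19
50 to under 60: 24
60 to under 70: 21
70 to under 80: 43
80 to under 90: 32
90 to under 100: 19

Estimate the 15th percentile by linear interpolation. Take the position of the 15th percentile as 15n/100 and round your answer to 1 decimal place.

45.3

Cumulative frequencies: 16, 35, 59, 80, 123, 155, 174
n = 174; position = 15n/100 = 26.1.
This falls in the class 40 to under 50: L = 40, F = 16, f = 19, h = 10.
15th percentile ≈ 40 + ((26.1 − 16) / 19) × 10 = 45.3158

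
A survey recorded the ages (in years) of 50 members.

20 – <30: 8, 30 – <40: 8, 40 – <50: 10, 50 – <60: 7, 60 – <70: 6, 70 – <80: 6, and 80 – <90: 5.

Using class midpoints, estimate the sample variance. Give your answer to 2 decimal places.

Midpoints: 25, 35, 45, 55, 65, 75, 85
n = 50, Σfm = 2580, mean = 51.6000
Σfm² = 151450
Σf(m − x̄)² = Σfm² − (Σfm)²/n = 151450 − 2580²/50 = 18322.0000
Sample variance = 18322.0000 / 49 = 373.9184

373.92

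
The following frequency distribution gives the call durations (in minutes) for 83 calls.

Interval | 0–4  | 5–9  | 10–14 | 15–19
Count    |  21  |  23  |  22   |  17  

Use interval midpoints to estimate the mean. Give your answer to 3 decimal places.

9.108

Midpoints: 2, 7, 12, 17
Σfm = 21×2 + 23×7 + 22×12 + 17×17 = 756
n = Σf = 83
Mean = 756 / 83 = 9.1084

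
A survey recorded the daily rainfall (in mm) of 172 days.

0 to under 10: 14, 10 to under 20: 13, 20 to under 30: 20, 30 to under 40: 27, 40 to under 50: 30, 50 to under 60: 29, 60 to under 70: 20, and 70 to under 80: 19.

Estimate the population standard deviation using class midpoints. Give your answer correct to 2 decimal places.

20.47

Midpoints: 5, 15, 25, 35, 45, 55, 65, 75
n = 172, Σfm = 7380, mean = 42.9070
Σfm² = 388700
Σf(m − x̄)² = Σfm² − (Σfm)²/n = 388700 − 7380²/172 = 72046.5116
Population variance = 72046.5116 / 172 = 418.8751
Standard deviation = √418.8751 = 20.4664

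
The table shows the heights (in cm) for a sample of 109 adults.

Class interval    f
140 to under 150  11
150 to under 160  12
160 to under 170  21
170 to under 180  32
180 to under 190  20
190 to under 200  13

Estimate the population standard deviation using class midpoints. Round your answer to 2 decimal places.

14.55

Midpoints: 145, 155, 165, 175, 185, 195
n = 109, Σfm = 18755, mean = 172.0642
Σfm² = 3250125
Σf(m − x̄)² = Σfm² − (Σfm)²/n = 3250125 − 18755²/109 = 23060.5505
Population variance = 23060.5505 / 109 = 211.5647
Standard deviation = √211.5647 = 14.5453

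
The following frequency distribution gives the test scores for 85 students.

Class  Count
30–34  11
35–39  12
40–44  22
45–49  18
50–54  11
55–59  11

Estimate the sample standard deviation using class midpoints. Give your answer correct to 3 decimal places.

Midpoints: 32, 37, 42, 47, 52, 57
n = 85, Σfm = 3765, mean = 44.2941
Σfm² = 171745
Σf(m − x̄)² = Σfm² − (Σfm)²/n = 171745 − 3765²/85 = 4977.6471
Sample variance = 4977.6471 / 84 = 59.2577
Standard deviation = √59.2577 = 7.6979

7.698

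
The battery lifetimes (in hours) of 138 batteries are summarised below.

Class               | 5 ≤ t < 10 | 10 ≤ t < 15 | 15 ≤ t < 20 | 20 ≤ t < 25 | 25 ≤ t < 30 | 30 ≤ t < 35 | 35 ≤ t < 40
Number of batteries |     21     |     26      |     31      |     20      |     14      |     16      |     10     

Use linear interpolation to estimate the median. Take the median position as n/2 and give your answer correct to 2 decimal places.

18.55

Cumulative frequencies: 21, 47, 78, 98, 112, 128, 138
n = 138; position = n/2 = 69.
This falls in the class 15 ≤ t < 20: L = 15, F = 47, f = 31, h = 5.
Median ≈ 15 + ((69 − 47) / 31) × 5 = 18.5484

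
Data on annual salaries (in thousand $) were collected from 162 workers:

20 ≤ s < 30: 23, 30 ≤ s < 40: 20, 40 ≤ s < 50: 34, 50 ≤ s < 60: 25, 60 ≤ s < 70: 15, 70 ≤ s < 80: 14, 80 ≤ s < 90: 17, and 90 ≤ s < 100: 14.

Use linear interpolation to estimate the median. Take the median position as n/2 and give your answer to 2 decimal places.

51.60

Cumulative frequencies: 23, 43, 77, 102, 117, 131, 148, 162
n = 162; position = n/2 = 81.
This falls in the class 50 ≤ s < 60: L = 50, F = 77, f = 25, h = 10.
Median ≈ 50 + ((81 − 77) / 25) × 10 = 51.6000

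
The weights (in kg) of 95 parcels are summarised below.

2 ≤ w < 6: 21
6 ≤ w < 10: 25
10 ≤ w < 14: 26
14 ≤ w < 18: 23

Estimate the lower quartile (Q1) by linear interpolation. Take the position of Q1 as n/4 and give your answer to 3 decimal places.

6.440

Cumulative frequencies: 21, 46, 72, 95
n = 95; position = n/4 = 23.75.
This falls in the class 6 ≤ w < 10: L = 6, F = 21, f = 25, h = 4.
Lower quartile ≈ 6 + ((23.75 − 21) / 25) × 4 = 6.4400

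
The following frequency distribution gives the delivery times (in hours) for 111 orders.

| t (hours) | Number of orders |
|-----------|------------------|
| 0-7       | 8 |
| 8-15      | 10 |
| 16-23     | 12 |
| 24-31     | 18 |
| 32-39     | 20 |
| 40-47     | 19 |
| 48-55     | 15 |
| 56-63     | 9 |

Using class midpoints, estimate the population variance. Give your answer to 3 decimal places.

Midpoints: 3.5, 11.5, 19.5, 27.5, 35.5, 43.5, 51.5, 59.5
n = 111, Σfm = 3716.5, mean = 33.4820
Σfm² = 152399.75
Σf(m − x̄)² = Σfm² − (Σfm)²/n = 152399.75 − 3716.5²/111 = 27963.9640
Population variance = 27963.9640 / 111 = 251.9276

251.928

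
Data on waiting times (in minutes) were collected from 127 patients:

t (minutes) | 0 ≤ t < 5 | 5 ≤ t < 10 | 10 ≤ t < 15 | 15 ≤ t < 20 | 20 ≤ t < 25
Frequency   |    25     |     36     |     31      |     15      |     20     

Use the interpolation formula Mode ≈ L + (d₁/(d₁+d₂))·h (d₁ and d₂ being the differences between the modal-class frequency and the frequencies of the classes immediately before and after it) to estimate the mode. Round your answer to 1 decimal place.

Modal class: 5 ≤ t < 10 (highest frequency 36).
d₁ = 36 − 25 = 11, d₂ = 36 − 31 = 5
Mode ≈ 5 + (11/(11+5)) × 5 = 5 + 3.4375 = 8.4375

8.4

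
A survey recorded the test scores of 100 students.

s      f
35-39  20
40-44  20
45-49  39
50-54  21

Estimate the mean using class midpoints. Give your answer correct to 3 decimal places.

Midpoints: 37, 42, 47, 52
Σfm = 20×37 + 20×42 + 39×47 + 21×52 = 4505
n = Σf = 100
Mean = 4505 / 100 = 45.0500

45.050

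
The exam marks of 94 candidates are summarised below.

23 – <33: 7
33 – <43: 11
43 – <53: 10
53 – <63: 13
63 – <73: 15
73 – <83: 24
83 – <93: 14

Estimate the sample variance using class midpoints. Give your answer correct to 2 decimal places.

349.71

Midpoints: 28, 38, 48, 58, 68, 78, 88
n = 94, Σfm = 5972, mean = 63.5319
Σfm² = 411936
Σf(m − x̄)² = Σfm² − (Σfm)²/n = 411936 − 5972²/94 = 32523.4043
Sample variance = 32523.4043 / 93 = 349.7140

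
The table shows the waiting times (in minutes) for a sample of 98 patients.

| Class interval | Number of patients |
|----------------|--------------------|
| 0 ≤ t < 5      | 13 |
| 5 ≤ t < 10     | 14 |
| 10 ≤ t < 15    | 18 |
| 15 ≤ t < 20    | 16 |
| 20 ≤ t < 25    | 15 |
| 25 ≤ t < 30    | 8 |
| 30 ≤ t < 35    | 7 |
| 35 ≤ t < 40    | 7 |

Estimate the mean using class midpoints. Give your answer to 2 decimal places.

Midpoints: 2.5, 7.5, 12.5, 17.5, 22.5, 27.5, 32.5, 37.5
Σfm = 13×2.5 + 14×7.5 + 18×12.5 + 16×17.5 + 15×22.5 + 8×27.5 + 7×32.5 + 7×37.5 = 1690
n = Σf = 98
Mean = 1690 / 98 = 17.2449

17.24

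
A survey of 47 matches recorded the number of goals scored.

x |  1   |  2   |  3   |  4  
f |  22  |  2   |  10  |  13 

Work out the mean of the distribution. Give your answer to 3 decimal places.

Values: 1, 2, 3, 4
Σfx = 22×1 + 2×2 + 10×3 + 13×4 = 108
n = Σf = 47
Mean = 108 / 47 = 2.2979

2.298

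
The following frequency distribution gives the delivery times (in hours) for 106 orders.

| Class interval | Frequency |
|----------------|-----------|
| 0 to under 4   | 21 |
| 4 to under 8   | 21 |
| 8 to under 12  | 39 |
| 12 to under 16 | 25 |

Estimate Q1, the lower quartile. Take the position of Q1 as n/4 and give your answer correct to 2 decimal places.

5.05

Cumulative frequencies: 21, 42, 81, 106
n = 106; position = n/4 = 26.5.
This falls in the class 4 to under 8: L = 4, F = 21, f = 21, h = 4.
Lower quartile ≈ 4 + ((26.5 − 21) / 21) × 4 = 5.0476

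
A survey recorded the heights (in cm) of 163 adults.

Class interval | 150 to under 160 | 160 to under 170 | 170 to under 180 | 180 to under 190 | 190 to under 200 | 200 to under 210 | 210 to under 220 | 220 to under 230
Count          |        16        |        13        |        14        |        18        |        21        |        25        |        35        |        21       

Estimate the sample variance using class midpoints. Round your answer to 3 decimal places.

Midpoints: 155, 165, 175, 185, 195, 205, 215, 225
n = 163, Σfm = 31875, mean = 195.5521
Σfm² = 6313275
Σf(m − x̄)² = Σfm² − (Σfm)²/n = 6313275 − 31875²/163 = 80050.3067
Sample variance = 80050.3067 / 162 = 494.1377

494.138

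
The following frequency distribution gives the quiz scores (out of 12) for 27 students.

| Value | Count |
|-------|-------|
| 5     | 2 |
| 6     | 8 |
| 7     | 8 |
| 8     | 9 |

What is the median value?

7

Cumulative frequencies: 2, 10, 18, 27
n = 27, so the median is the value in position (n+1)/2 = 14.
Position 14 falls at value 7.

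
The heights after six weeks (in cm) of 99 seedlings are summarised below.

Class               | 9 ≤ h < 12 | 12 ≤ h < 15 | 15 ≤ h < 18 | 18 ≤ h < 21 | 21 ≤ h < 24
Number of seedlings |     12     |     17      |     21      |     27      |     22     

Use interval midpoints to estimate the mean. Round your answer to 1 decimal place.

Midpoints: 10.5, 13.5, 16.5, 19.5, 22.5
Σfm = 12×10.5 + 17×13.5 + 21×16.5 + 27×19.5 + 22×22.5 = 1723.5
n = Σf = 99
Mean = 1723.5 / 99 = 17.4091

17.4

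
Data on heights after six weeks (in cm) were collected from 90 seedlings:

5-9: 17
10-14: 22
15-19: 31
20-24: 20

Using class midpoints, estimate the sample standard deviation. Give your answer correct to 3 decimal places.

5.182

Midpoints: 7, 12, 17, 22
n = 90, Σfm = 1350, mean = 15.0000
Σfm² = 22640
Σf(m − x̄)² = Σfm² − (Σfm)²/n = 22640 − 1350²/90 = 2390.0000
Sample variance = 2390.0000 / 89 = 26.8539
Standard deviation = √26.8539 = 5.1821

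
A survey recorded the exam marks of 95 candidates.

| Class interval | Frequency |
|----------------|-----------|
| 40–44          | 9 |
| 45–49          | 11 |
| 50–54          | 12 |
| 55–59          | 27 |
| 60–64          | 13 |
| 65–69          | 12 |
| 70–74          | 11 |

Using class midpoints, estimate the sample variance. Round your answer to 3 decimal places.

78.763

Midpoints: 42, 47, 52, 57, 62, 67, 72
n = 95, Σfm = 5460, mean = 57.4737
Σfm² = 321210
Σf(m − x̄)² = Σfm² − (Σfm)²/n = 321210 − 5460²/95 = 7403.6842
Sample variance = 7403.6842 / 94 = 78.7626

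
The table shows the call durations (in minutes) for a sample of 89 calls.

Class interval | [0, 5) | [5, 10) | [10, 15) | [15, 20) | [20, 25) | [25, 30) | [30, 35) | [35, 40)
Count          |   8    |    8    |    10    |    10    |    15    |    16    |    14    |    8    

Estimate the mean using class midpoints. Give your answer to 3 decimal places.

21.489

Midpoints: 2.5, 7.5, 12.5, 17.5, 22.5, 27.5, 32.5, 37.5
Σfm = 8×2.5 + 8×7.5 + 10×12.5 + 10×17.5 + 15×22.5 + 16×27.5 + 14×32.5 + 8×37.5 = 1912.5
n = Σf = 89
Mean = 1912.5 / 89 = 21.4888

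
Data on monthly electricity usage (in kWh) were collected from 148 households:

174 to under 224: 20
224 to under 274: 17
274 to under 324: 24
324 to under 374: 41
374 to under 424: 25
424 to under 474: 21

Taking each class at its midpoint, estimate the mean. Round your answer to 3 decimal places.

Midpoints: 199, 249, 299, 349, 399, 449
Σfm = 20×199 + 17×249 + 24×299 + 41×349 + 25×399 + 21×449 = 49102
n = Σf = 148
Mean = 49102 / 148 = 331.7703

331.770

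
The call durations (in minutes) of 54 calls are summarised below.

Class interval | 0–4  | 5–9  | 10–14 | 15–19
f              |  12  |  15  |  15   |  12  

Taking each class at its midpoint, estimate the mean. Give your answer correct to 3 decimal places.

Midpoints: 2, 7, 12, 17
Σfm = 12×2 + 15×7 + 15×12 + 12×17 = 513
n = Σf = 54
Mean = 513 / 54 = 9.5000

9.500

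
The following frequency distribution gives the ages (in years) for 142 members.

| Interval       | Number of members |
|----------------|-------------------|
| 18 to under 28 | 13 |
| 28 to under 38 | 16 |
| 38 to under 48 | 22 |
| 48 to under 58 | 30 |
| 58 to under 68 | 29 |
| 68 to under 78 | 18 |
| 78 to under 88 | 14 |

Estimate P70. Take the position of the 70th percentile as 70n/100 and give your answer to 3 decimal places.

Cumulative frequencies: 13, 29, 51, 81, 110, 128, 142
n = 142; position = 70n/100 = 99.4.
This falls in the class 58 to under 68: L = 58, F = 81, f = 29, h = 10.
70th percentile ≈ 58 + ((99.4 − 81) / 29) × 10 = 64.3448

64.345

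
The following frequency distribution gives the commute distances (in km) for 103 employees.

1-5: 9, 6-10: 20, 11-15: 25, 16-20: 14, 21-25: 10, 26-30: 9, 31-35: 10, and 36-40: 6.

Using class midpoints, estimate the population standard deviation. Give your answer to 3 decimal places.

Midpoints: 3, 8, 13, 18, 23, 28, 33, 38
n = 103, Σfm = 1804, mean = 17.5146
Σfm² = 42022
Σf(m − x̄)² = Σfm² − (Σfm)²/n = 42022 − 1804²/103 = 10425.7282
Population variance = 10425.7282 / 103 = 101.2207
Standard deviation = √101.2207 = 10.0608

10.061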